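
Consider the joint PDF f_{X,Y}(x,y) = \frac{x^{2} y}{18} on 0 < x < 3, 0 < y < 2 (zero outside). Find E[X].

f_X(x) = ∫_0^2 \frac{x^{2} y}{18} dy = \frac{x^{2}}{9}
E[X] = ∫_0^3 x × (\frac{x^{2}}{9}) dx = \frac{9}{4}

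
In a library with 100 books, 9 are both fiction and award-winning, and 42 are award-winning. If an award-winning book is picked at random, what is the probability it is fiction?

P(A ∩ B) = 9/100
P(B) = 42/100 = 21/50
P(A|B) = P(A ∩ B) / P(B) = (9/100) / (21/50) = 3/14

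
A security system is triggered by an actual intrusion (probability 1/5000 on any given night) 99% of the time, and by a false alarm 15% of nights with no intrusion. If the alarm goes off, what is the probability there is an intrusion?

Let D = the rare event, + = positive/flagged.
P(D) = 1/5000
P(+|D) = 99/100
P(+|D') = 15/100 = 3/20
P(+) = P(+|D)P(D) + P(+|D')P(D')
     = \frac{99}{100} × \frac{1}{5000} + \frac{3}{20} × \frac{4999}{5000}
     = \frac{18771}{125000}
P(D|+) = P(+|D)P(D)/P(+) = \frac{33}{25028}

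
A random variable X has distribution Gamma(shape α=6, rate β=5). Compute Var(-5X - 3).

For X ~ Gamma(shape α=6, rate β=5):
Var(X) = \frac{6}{25}
Var(-5X - 3) = (-5)² × Var(X) = 25 × \frac{6}{25} = 6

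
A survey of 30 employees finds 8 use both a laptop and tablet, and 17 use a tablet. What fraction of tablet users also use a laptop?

P(A ∩ B) = 8/30 = 4/15
P(B) = 17/30
P(A|B) = P(A ∩ B) / P(B) = (4/15) / (17/30) = 8/17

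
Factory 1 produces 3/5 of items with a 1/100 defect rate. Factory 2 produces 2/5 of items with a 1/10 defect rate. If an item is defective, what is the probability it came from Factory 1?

Using Bayes' theorem:
P(F1) = 3/5, P(D|F1) = 1/100
P(F2) = 2/5, P(D|F2) = 1/10
P(D) = P(D|F1)P(F1) + P(D|F2)P(F2)
     = \frac{23}{500}
P(F1|D) = P(D|F1)P(F1) / P(D)
= \frac{3}{23}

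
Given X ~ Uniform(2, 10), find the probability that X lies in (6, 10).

P(6 < X < 10) = ∫_{6}^{10} f(x) dx
where f(x) = \frac{1}{8}
= \frac{1}{2}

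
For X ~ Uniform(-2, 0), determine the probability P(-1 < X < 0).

P(-1 < X < 0) = ∫_{-1}^{0} f(x) dx
where f(x) = \frac{1}{2}
= \frac{1}{2}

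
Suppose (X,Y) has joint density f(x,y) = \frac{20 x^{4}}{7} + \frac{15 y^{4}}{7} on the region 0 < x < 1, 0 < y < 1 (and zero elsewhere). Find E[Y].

E[Y] = ∫_0^1 ∫_0^1 y × f(x,y) dx dy
= \frac{9}{14}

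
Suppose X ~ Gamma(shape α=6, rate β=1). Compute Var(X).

For X ~ Gamma(shape α=6, rate β=1):
Var(X) = 6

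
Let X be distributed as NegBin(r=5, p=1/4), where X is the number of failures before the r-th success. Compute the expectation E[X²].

Using the identity E[X²] = Var(X) + (E[X])²:
E[X] = 15
Var(X) = 60
E[X²] = 60 + (15)²
= 285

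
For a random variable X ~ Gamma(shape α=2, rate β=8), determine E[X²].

Using the identity E[X²] = Var(X) + (E[X])²:
E[X] = \frac{1}{4}
Var(X) = \frac{1}{32}
E[X²] = \frac{1}{32} + (\frac{1}{4})²
= \frac{3}{32}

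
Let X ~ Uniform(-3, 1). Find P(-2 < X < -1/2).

P(-2 < X < -1/2) = ∫_{-2}^{-1/2} f(x) dx
where f(x) = \frac{1}{4}
= \frac{3}{8}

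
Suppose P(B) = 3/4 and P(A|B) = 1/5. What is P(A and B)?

By definition, P(A|B) = P(A ∩ B) / P(B)
So P(A ∩ B) = P(A|B) × P(B)
= 1/5 × 3/4
= 3/20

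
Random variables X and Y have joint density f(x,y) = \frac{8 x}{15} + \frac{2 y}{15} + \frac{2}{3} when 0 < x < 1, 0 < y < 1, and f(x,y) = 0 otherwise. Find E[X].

E[X] = ∫_0^1 ∫_0^1 x × f(x,y) dy dx
= ∫_0^1 ∫_0^1 x × (\frac{8 x}{15} + \frac{2 y}{15} + \frac{2}{3}) dy dx
= \frac{49}{90}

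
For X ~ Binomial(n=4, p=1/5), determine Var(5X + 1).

For X ~ Binomial(n=4, p=1/5):
Var(X) = \frac{16}{25}
Var(5X + 1) = (5)² × Var(X) = 25 × \frac{16}{25} = 16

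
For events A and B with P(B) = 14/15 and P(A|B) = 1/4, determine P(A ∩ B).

By definition, P(A|B) = P(A ∩ B) / P(B)
So P(A ∩ B) = P(A|B) × P(B)
= 1/4 × 14/15
= 7/30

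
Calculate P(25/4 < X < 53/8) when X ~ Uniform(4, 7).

P(25/4 < X < 53/8) = ∫_{25/4}^{53/8} f(x) dx
where f(x) = \frac{1}{3}
= \frac{1}{8}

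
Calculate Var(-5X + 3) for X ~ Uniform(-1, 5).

For X ~ Uniform(-1, 5):
Var(X) = 3
Var(-5X + 3) = (-5)² × Var(X) = 25 × 3 = 75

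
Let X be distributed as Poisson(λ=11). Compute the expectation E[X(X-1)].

E[X(X-1)] = E[X² - X] = E[X²] - E[X]
E[X] = 11
E[X²] = Var(X) + (E[X])² = 11 + (11)² = 132
E[X(X-1)] = 132 - 11 = 121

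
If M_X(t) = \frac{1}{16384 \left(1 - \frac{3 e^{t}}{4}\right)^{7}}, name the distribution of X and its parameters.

The MGF M(t) = \frac{1}{16384 \left(1 - \frac{3 e^{t}}{4}\right)^{7}} is the standard form for the NegativeBinomial distribution.
Comparing with the known MGF formula identifies: NegBin(r=7, p=1/4), X = failures before r-th success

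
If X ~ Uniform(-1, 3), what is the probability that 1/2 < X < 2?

P(1/2 < X < 2) = ∫_{1/2}^{2} f(x) dx
where f(x) = \frac{1}{4}
= \frac{3}{8}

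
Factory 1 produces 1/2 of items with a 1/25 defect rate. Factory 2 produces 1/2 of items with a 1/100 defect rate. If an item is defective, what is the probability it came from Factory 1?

Using Bayes' theorem:
P(F1) = 1/2, P(D|F1) = 1/25
P(F2) = 1/2, P(D|F2) = 1/100
P(D) = P(D|F1)P(F1) + P(D|F2)P(F2)
     = \frac{1}{40}
P(F1|D) = P(D|F1)P(F1) / P(D)
= \frac{4}{5}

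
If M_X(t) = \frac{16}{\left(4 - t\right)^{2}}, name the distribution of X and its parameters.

The MGF M(t) = \frac{16}{\left(4 - t\right)^{2}} is the standard form for the Gamma distribution.
Comparing with the known MGF formula identifies: Gamma(shape α=2, rate β=4)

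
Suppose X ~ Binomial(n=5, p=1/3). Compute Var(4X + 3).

For X ~ Binomial(n=5, p=1/3):
Var(X) = \frac{10}{9}
Var(4X + 3) = (4)² × Var(X) = 16 × \frac{10}{9} = \frac{160}{9}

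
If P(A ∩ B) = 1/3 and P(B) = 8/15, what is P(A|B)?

P(A|B) = P(A ∩ B) / P(B)
= (1/3) / (8/15)
= 5/8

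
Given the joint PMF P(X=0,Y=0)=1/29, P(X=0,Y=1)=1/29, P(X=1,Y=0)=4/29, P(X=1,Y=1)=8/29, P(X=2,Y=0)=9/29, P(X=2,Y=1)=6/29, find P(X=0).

P(X=0) = P(X=0,Y=0) + P(X=0,Y=1)
= 1/29 + 1/29
= 2/29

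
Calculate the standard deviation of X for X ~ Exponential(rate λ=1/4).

For X ~ Exponential(rate λ=1/4):
Var(X) = 16
SD(X) = √(Var(X)) = √(16) = 4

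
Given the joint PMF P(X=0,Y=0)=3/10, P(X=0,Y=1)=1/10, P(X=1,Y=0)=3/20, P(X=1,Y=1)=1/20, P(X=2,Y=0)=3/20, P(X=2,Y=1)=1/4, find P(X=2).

P(X=2) = P(X=2,Y=0) + P(X=2,Y=1)
= 3/20 + 1/4
= 2/5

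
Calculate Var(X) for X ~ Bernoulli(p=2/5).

For X ~ Bernoulli(p=2/5):
Var(X) = \frac{6}{25}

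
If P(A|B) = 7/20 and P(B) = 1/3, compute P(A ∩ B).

By definition, P(A|B) = P(A ∩ B) / P(B)
So P(A ∩ B) = P(A|B) × P(B)
= 7/20 × 1/3
= 7/60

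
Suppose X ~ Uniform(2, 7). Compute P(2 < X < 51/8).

P(2 < X < 51/8) = ∫_{2}^{51/8} f(x) dx
where f(x) = \frac{1}{5}
= \frac{7}{8}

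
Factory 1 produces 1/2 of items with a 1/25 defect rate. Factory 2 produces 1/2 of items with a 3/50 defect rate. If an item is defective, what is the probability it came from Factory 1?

Using Bayes' theorem:
P(F1) = 1/2, P(D|F1) = 1/25
P(F2) = 1/2, P(D|F2) = 3/50
P(D) = P(D|F1)P(F1) + P(D|F2)P(F2)
     = \frac{1}{20}
P(F1|D) = P(D|F1)P(F1) / P(D)
= \frac{2}{5}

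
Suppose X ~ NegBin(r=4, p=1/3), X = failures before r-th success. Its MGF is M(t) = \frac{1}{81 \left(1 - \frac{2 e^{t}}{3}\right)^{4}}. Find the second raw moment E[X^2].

To find E[X^2], compute M^(2)(0):
M^(1)(t) = \frac{8 e^{t}}{243 \left(1 - \frac{2 e^{t}}{3}\right)^{5}}
M^(2)(t) = \frac{8 e^{t}}{243 \left(1 - \frac{2 e^{t}}{3}\right)^{5}} + \frac{80 e^{2 t}}{729 \left(1 - \frac{2 e^{t}}{3}\right)^{6}}
M^(2)(0) = 88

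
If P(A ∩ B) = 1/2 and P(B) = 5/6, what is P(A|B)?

P(A|B) = P(A ∩ B) / P(B)
= (1/2) / (5/6)
= 3/5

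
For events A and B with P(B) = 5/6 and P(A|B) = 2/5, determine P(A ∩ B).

By definition, P(A|B) = P(A ∩ B) / P(B)
So P(A ∩ B) = P(A|B) × P(B)
= 2/5 × 5/6
= 1/3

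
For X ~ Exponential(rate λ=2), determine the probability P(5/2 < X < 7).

P(5/2 < X < 7) = ∫_{5/2}^{7} f(x) dx
where f(x) = 2 e^{- 2 x}
= - \frac{1 - e^{9}}{e^{14}}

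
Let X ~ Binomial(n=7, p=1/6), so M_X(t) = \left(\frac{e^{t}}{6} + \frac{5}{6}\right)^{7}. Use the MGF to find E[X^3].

To find E[X^3], compute M^(3)(0):
M^(1)(t) = \frac{7 \left(\frac{e^{t}}{6} + \frac{5}{6}\right)^{6} e^{t}}{6}
M^(2)(t) = \frac{7 \left(\frac{e^{t}}{6} + \frac{5}{6}\right)^{6} e^{t}}{6} + \frac{7 \left(\frac{e^{t}}{6} + \frac{5}{6}\right)^{5} e^{2 t}}{6}
M^(3)(t) = \frac{7 \left(\frac{e^{t}}{6} + \frac{5}{6}\right)^{6} e^{t}}{6} + \frac{7 \left(\frac{e^{t}}{6} + \frac{5}{6}\right)^{5} e^{2 t}}{2} + \frac{35 \left(\frac{e^{t}}{6} + \frac{5}{6}\right)^{4} e^{3 t}}{36}
M^(3)(0) = \frac{203}{36}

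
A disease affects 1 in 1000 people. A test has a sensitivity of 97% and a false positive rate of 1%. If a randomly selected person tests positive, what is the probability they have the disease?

Let D = the rare event, + = positive/flagged.
P(D) = 1/1000
P(+|D) = 97/100
P(+|D') = 1/100
P(+) = P(+|D)P(D) + P(+|D')P(D')
     = \frac{97}{100} × \frac{1}{1000} + \frac{1}{100} × \frac{999}{1000}
     = \frac{137}{12500}
P(D|+) = P(+|D)P(D)/P(+) = \frac{97}{1096}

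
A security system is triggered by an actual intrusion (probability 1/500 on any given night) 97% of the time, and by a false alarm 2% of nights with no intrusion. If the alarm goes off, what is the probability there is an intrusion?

Let D = the rare event, + = positive/flagged.
P(D) = 1/500
P(+|D) = 97/100
P(+|D') = 2/100 = 1/50
P(+) = P(+|D)P(D) + P(+|D')P(D')
     = \frac{97}{100} × \frac{1}{500} + \frac{1}{50} × \frac{499}{500}
     = \frac{219}{10000}
P(D|+) = P(+|D)P(D)/P(+) = \frac{97}{1095}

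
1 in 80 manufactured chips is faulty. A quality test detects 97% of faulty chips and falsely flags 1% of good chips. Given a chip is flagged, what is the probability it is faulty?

Let D = the rare event, + = positive/flagged.
P(D) = 1/80
P(+|D) = 97/100
P(+|D') = 1/100
P(+) = P(+|D)P(D) + P(+|D')P(D')
     = \frac{97}{100} × \frac{1}{80} + \frac{1}{100} × \frac{79}{80}
     = \frac{11}{500}
P(D|+) = P(+|D)P(D)/P(+) = \frac{97}{176}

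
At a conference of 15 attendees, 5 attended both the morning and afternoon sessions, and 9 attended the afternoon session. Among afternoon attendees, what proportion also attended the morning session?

P(A ∩ B) = 5/15 = 1/3
P(B) = 9/15 = 3/5
P(A|B) = P(A ∩ B) / P(B) = (1/3) / (3/5) = 5/9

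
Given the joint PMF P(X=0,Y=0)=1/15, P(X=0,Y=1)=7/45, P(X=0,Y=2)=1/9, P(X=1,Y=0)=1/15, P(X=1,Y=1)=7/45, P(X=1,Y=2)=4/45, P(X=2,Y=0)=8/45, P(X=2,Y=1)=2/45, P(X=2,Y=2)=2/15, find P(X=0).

P(X=0) = P(X=0,Y=0) + P(X=0,Y=1) + P(X=0,Y=2)
= 1/15 + 7/45 + 1/9
= 1/3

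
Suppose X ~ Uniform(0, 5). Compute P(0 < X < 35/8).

P(0 < X < 35/8) = ∫_{0}^{35/8} f(x) dx
where f(x) = \frac{1}{5}
= \frac{7}{8}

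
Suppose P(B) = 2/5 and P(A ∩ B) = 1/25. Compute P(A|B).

P(A|B) = P(A ∩ B) / P(B)
= (1/25) / (2/5)
= 1/10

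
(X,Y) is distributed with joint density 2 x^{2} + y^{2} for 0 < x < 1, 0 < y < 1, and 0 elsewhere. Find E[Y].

E[Y] = ∫_0^1 ∫_0^1 y × f(x,y) dx dy
= \frac{7}{12}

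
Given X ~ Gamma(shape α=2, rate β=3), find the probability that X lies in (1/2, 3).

P(1/2 < X < 3) = ∫_{1/2}^{3} f(x) dx
where f(x) = 9 x e^{- 3 x}
= - \frac{10}{e^{9}} + \frac{5}{2 e^{\frac{3}{2}}}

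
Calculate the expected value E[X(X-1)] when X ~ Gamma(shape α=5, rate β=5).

E[X(X-1)] = E[X² - X] = E[X²] - E[X]
E[X] = 1
E[X²] = Var(X) + (E[X])² = \frac{1}{5} + (1)² = \frac{6}{5}
E[X(X-1)] = \frac{6}{5} - 1 = \frac{1}{5}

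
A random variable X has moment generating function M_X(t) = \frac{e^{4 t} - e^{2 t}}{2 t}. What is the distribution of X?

The MGF M(t) = \frac{e^{4 t} - e^{2 t}}{2 t} is the standard form for the Uniform distribution.
Comparing with the known MGF formula identifies: Uniform(2, 4)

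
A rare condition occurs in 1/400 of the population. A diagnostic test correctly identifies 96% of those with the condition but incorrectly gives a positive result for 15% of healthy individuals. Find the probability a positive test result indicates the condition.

Let D = the rare event, + = positive/flagged.
P(D) = 1/400
P(+|D) = 96/100 = 24/25
P(+|D') = 15/100 = 3/20
P(+) = P(+|D)P(D) + P(+|D')P(D')
     = \frac{24}{25} × \frac{1}{400} + \frac{3}{20} × \frac{399}{400}
     = \frac{6081}{40000}
P(D|+) = P(+|D)P(D)/P(+) = \frac{32}{2027}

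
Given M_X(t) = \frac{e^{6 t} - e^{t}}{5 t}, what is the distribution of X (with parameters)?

The MGF M(t) = \frac{e^{6 t} - e^{t}}{5 t} is the standard form for the Uniform distribution.
Comparing with the known MGF formula identifies: Uniform(1, 6)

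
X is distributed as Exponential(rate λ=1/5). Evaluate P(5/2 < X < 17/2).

P(5/2 < X < 17/2) = ∫_{5/2}^{17/2} f(x) dx
where f(x) = \frac{e^{- \frac{x}{5}}}{5}
= - \frac{1}{e^{\frac{17}{10}}} + e^{- \frac{1}{2}}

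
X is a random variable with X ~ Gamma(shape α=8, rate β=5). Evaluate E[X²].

Using the identity E[X²] = Var(X) + (E[X])²:
E[X] = \frac{8}{5}
Var(X) = \frac{8}{25}
E[X²] = \frac{8}{25} + (\frac{8}{5})²
= \frac{72}{25}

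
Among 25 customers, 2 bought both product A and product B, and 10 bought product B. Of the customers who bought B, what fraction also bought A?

P(A ∩ B) = 2/25
P(B) = 10/25 = 2/5
P(A|B) = P(A ∩ B) / P(B) = (2/25) / (2/5) = 1/5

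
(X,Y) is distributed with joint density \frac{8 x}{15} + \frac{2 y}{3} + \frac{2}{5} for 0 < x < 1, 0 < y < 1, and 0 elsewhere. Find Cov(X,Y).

E[XY] = ∫∫ xy × f(x,y) dx dy = \frac{3}{10}
E[X] = \frac{49}{90}
E[Y] = \frac{5}{9}
Cov(X,Y) = E[XY] - E[X]E[Y] = - \frac{1}{405}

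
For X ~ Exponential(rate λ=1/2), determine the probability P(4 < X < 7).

P(4 < X < 7) = ∫_{4}^{7} f(x) dx
where f(x) = \frac{e^{- \frac{x}{2}}}{2}
= - \frac{1}{e^{\frac{7}{2}}} + e^{-2}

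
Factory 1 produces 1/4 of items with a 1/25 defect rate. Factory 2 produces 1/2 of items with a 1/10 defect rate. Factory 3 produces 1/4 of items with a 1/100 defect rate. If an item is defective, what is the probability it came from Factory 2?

Using Bayes' theorem:
P(F1) = 1/4, P(D|F1) = 1/25
P(F2) = 1/2, P(D|F2) = 1/10
P(F3) = 1/4, P(D|F3) = 1/100
P(D) = P(D|F1)P(F1) + P(D|F2)P(F2) + P(D|F3)P(F3)
     = \frac{1}{16}
P(F2|D) = P(D|F2)P(F2) / P(D)
= \frac{4}{5}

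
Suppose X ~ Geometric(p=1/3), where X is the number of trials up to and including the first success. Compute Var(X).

For X ~ Geometric(p=1/3), where X is the number of trials up to and including the first success:
Var(X) = 6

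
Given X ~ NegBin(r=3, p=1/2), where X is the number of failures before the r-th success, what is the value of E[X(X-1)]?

E[X(X-1)] = E[X² - X] = E[X²] - E[X]
E[X] = 3
E[X²] = Var(X) + (E[X])² = 6 + (3)² = 15
E[X(X-1)] = 15 - 3 = 12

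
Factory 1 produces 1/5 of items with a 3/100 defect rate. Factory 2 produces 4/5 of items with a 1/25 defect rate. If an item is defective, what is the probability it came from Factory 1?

Using Bayes' theorem:
P(F1) = 1/5, P(D|F1) = 3/100
P(F2) = 4/5, P(D|F2) = 1/25
P(D) = P(D|F1)P(F1) + P(D|F2)P(F2)
     = \frac{19}{500}
P(F1|D) = P(D|F1)P(F1) / P(D)
= \frac{3}{19}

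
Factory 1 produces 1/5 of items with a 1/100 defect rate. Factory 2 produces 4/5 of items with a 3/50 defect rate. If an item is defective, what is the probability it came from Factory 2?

Using Bayes' theorem:
P(F1) = 1/5, P(D|F1) = 1/100
P(F2) = 4/5, P(D|F2) = 3/50
P(D) = P(D|F1)P(F1) + P(D|F2)P(F2)
     = \frac{1}{20}
P(F2|D) = P(D|F2)P(F2) / P(D)
= \frac{24}{25}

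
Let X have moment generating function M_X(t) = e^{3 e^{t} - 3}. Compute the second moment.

To find E[X^2], compute M^(2)(0):
M^(1)(t) = 3 e^{t} e^{3 e^{t} - 3}
M^(2)(t) = 9 e^{2 t} e^{3 e^{t} - 3} + 3 e^{t} e^{3 e^{t} - 3}
M^(2)(0) = 12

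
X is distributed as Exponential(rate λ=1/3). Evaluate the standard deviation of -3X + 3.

For X ~ Exponential(rate λ=1/3):
Var(X) = 9
SD(X) = √(Var(X)) = √(9) = 3
SD(-3X + 3) = |-3| × SD(X) = 3 × 3 = 9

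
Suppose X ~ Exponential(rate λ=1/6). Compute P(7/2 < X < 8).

P(7/2 < X < 8) = ∫_{7/2}^{8} f(x) dx
where f(x) = \frac{e^{- \frac{x}{6}}}{6}
= - \frac{1}{e^{\frac{4}{3}}} + e^{- \frac{7}{12}}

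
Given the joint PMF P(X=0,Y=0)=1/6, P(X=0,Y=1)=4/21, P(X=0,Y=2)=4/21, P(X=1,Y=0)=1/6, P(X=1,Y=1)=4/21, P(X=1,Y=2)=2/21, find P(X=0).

P(X=0) = P(X=0,Y=0) + P(X=0,Y=1) + P(X=0,Y=2)
= 1/6 + 4/21 + 4/21
= 23/42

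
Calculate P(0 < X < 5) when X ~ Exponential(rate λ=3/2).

P(0 < X < 5) = ∫_{0}^{5} f(x) dx
where f(x) = \frac{3 e^{- \frac{3 x}{2}}}{2}
= 1 - e^{- \frac{15}{2}}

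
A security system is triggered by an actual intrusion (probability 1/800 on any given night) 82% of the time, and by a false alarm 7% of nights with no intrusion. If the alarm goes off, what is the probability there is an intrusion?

Let D = the rare event, + = positive/flagged.
P(D) = 1/800
P(+|D) = 82/100 = 41/50
P(+|D') = 7/100
P(+) = P(+|D)P(D) + P(+|D')P(D')
     = \frac{41}{50} × \frac{1}{800} + \frac{7}{100} × \frac{799}{800}
     = \frac{227}{3200}
P(D|+) = P(+|D)P(D)/P(+) = \frac{82}{5675}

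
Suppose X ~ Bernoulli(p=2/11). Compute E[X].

For X ~ Bernoulli(p=2/11), the expected value is:
E[X] = \frac{2}{11}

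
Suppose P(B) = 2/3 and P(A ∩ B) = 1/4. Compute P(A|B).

P(A|B) = P(A ∩ B) / P(B)
= (1/4) / (2/3)
= 3/8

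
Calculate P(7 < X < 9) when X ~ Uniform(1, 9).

P(7 < X < 9) = ∫_{7}^{9} f(x) dx
where f(x) = \frac{1}{8}
= \frac{1}{4}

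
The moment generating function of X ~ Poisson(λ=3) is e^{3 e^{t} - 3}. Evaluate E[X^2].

To find E[X^2], compute M^(2)(0):
M^(1)(t) = 3 e^{t} e^{3 e^{t} - 3}
M^(2)(t) = 9 e^{2 t} e^{3 e^{t} - 3} + 3 e^{t} e^{3 e^{t} - 3}
M^(2)(0) = 12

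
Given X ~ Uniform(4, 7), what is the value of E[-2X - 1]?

For X ~ Uniform(4, 7):
E[X] = \frac{11}{2}
E[-2X - 1] = -2 × E[X] - 1 = -12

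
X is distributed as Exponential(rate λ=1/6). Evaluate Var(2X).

For X ~ Exponential(rate λ=1/6):
Var(X) = 36
Var(2X) = (2)² × Var(X) = 4 × 36 = 144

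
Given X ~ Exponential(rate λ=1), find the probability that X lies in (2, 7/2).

P(2 < X < 7/2) = ∫_{2}^{7/2} f(x) dx
where f(x) = e^{- x}
= - \frac{1}{e^{\frac{7}{2}}} + e^{-2}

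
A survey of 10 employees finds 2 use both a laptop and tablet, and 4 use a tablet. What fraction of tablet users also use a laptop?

P(A ∩ B) = 2/10 = 1/5
P(B) = 4/10 = 2/5
P(A|B) = P(A ∩ B) / P(B) = (1/5) / (2/5) = 1/2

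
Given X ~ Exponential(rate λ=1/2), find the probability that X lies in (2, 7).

P(2 < X < 7) = ∫_{2}^{7} f(x) dx
where f(x) = \frac{e^{- \frac{x}{2}}}{2}
= - \frac{1}{e^{\frac{7}{2}}} + e^{-1}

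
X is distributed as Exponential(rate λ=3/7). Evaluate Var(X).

For X ~ Exponential(rate λ=3/7):
Var(X) = \frac{49}{9}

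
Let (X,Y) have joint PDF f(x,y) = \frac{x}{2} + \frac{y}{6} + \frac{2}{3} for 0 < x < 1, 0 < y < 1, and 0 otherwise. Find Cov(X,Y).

E[XY] = ∫∫ xy × f(x,y) dx dy = \frac{5}{18}
E[X] = \frac{13}{24}
E[Y] = \frac{37}{72}
Cov(X,Y) = E[XY] - E[X]E[Y] = - \frac{1}{1728}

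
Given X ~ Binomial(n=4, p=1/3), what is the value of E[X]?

For X ~ Binomial(n=4, p=1/3), the expected value is:
E[X] = \frac{4}{3}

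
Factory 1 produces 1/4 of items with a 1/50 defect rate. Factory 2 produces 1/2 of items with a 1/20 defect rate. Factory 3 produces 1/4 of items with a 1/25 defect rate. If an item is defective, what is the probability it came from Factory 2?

Using Bayes' theorem:
P(F1) = 1/4, P(D|F1) = 1/50
P(F2) = 1/2, P(D|F2) = 1/20
P(F3) = 1/4, P(D|F3) = 1/25
P(D) = P(D|F1)P(F1) + P(D|F2)P(F2) + P(D|F3)P(F3)
     = \frac{1}{25}
P(F2|D) = P(D|F2)P(F2) / P(D)
= \frac{5}{8}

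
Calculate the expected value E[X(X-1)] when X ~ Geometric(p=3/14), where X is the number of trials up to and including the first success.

E[X(X-1)] = E[X² - X] = E[X²] - E[X]
E[X] = \frac{14}{3}
E[X²] = Var(X) + (E[X])² = \frac{154}{9} + (\frac{14}{3})² = \frac{350}{9}
E[X(X-1)] = \frac{350}{9} - \frac{14}{3} = \frac{308}{9}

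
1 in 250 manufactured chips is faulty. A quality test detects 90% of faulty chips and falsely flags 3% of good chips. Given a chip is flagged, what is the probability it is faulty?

Let D = the rare event, + = positive/flagged.
P(D) = 1/250
P(+|D) = 90/100 = 9/10
P(+|D') = 3/100
P(+) = P(+|D)P(D) + P(+|D')P(D')
     = \frac{9}{10} × \frac{1}{250} + \frac{3}{100} × \frac{249}{250}
     = \frac{837}{25000}
P(D|+) = P(+|D)P(D)/P(+) = \frac{10}{93}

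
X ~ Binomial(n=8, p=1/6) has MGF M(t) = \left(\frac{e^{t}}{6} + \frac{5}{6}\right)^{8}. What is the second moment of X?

To find E[X^2], compute M^(2)(0):
M^(1)(t) = \frac{4 \left(\frac{e^{t}}{6} + \frac{5}{6}\right)^{7} e^{t}}{3}
M^(2)(t) = \frac{4 \left(\frac{e^{t}}{6} + \frac{5}{6}\right)^{7} e^{t}}{3} + \frac{14 \left(\frac{e^{t}}{6} + \frac{5}{6}\right)^{6} e^{2 t}}{9}
M^(2)(0) = \frac{26}{9}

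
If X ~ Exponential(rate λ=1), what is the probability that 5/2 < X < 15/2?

P(5/2 < X < 15/2) = ∫_{5/2}^{15/2} f(x) dx
where f(x) = e^{- x}
= - \frac{1 - e^{5}}{e^{\frac{15}{2}}}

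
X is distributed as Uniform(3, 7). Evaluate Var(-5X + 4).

For X ~ Uniform(3, 7):
Var(X) = \frac{4}{3}
Var(-5X + 4) = (-5)² × Var(X) = 25 × \frac{4}{3} = \frac{100}{3}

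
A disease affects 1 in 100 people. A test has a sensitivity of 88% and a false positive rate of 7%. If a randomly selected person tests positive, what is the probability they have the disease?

Let D = the rare event, + = positive/flagged.
P(D) = 1/100
P(+|D) = 88/100 = 22/25
P(+|D') = 7/100
P(+) = P(+|D)P(D) + P(+|D')P(D')
     = \frac{22}{25} × \frac{1}{100} + \frac{7}{100} × \frac{99}{100}
     = \frac{781}{10000}
P(D|+) = P(+|D)P(D)/P(+) = \frac{8}{71}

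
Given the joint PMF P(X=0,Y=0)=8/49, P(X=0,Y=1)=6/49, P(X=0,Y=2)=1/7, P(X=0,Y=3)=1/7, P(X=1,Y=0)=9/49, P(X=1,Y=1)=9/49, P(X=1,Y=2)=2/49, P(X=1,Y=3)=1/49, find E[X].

First find marginal of X:
P(X=0) = 4/7
P(X=1) = 3/7
E[X] = 0 × 4/7 + 1 × 3/7 = 3/7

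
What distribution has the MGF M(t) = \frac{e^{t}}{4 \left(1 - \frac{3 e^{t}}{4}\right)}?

The MGF M(t) = \frac{e^{t}}{4 \left(1 - \frac{3 e^{t}}{4}\right)} is the standard form for the Geometric distribution.
Comparing with the known MGF formula identifies: Geometric(p=1/4), X = trial number of first success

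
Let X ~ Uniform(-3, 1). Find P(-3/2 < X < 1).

P(-3/2 < X < 1) = ∫_{-3/2}^{1} f(x) dx
where f(x) = \frac{1}{4}
= \frac{5}{8}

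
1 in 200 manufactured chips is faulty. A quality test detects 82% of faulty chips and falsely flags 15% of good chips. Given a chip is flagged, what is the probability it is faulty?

Let D = the rare event, + = positive/flagged.
P(D) = 1/200
P(+|D) = 82/100 = 41/50
P(+|D') = 15/100 = 3/20
P(+) = P(+|D)P(D) + P(+|D')P(D')
     = \frac{41}{50} × \frac{1}{200} + \frac{3}{20} × \frac{199}{200}
     = \frac{3067}{20000}
P(D|+) = P(+|D)P(D)/P(+) = \frac{82}{3067}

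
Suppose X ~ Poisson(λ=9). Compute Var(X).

For X ~ Poisson(λ=9):
Var(X) = 9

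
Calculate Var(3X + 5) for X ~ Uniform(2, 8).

For X ~ Uniform(2, 8):
Var(X) = 3
Var(3X + 5) = (3)² × Var(X) = 9 × 3 = 27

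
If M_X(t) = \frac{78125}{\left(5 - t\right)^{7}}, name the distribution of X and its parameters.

The MGF M(t) = \frac{78125}{\left(5 - t\right)^{7}} is the standard form for the Gamma distribution.
Comparing with the known MGF formula identifies: Gamma(shape α=7, rate β=5)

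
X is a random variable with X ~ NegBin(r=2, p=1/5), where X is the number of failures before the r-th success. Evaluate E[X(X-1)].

E[X(X-1)] = E[X² - X] = E[X²] - E[X]
E[X] = 8
E[X²] = Var(X) + (E[X])² = 40 + (8)² = 104
E[X(X-1)] = 104 - 8 = 96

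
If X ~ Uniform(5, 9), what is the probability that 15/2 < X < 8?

P(15/2 < X < 8) = ∫_{15/2}^{8} f(x) dx
where f(x) = \frac{1}{4}
= \frac{1}{8}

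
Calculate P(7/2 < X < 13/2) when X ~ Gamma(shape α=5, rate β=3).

P(7/2 < X < 13/2) = ∫_{7/2}^{13/2} f(x) dx
where f(x) = \frac{81 x^{4} e^{- 3 x}}{8}
= \frac{-956291 + 98051 e^{9}}{128 e^{\frac{39}{2}}}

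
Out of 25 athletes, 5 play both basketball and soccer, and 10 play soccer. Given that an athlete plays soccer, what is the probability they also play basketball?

P(A ∩ B) = 5/25 = 1/5
P(B) = 10/25 = 2/5
P(A|B) = P(A ∩ B) / P(B) = (1/5) / (2/5) = 1/2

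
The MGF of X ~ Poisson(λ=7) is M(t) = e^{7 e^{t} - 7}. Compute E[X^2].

To find E[X^2], compute M^(2)(0):
M^(1)(t) = 7 e^{t} e^{7 e^{t} - 7}
M^(2)(t) = 49 e^{2 t} e^{7 e^{t} - 7} + 7 e^{t} e^{7 e^{t} - 7}
M^(2)(0) = 56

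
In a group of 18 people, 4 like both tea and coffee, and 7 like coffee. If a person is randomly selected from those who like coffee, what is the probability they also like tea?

P(A ∩ B) = 4/18 = 2/9
P(B) = 7/18
P(A|B) = P(A ∩ B) / P(B) = (2/9) / (7/18) = 4/7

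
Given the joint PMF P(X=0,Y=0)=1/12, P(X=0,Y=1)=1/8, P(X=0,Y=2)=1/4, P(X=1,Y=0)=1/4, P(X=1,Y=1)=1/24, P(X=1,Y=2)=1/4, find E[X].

First find marginal of X:
P(X=0) = 11/24
P(X=1) = 13/24
E[X] = 0 × 11/24 + 1 × 13/24 = 13/24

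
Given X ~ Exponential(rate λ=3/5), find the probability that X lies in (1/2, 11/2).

P(1/2 < X < 11/2) = ∫_{1/2}^{11/2} f(x) dx
where f(x) = \frac{3 e^{- \frac{3 x}{5}}}{5}
= - \frac{1 - e^{3}}{e^{\frac{33}{10}}}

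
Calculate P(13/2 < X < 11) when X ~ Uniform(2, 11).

P(13/2 < X < 11) = ∫_{13/2}^{11} f(x) dx
where f(x) = \frac{1}{9}
= \frac{1}{2}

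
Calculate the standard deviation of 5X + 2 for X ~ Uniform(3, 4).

For X ~ Uniform(3, 4):
Var(X) = \frac{1}{12}
SD(X) = √(Var(X)) = √(\frac{1}{12}) = \frac{\sqrt{3}}{6}
SD(5X + 2) = |5| × SD(X) = 5 × \frac{\sqrt{3}}{6} = \frac{5 \sqrt{3}}{6}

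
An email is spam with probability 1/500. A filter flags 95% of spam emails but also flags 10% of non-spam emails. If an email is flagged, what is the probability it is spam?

Let D = the rare event, + = positive/flagged.
P(D) = 1/500
P(+|D) = 95/100 = 19/20
P(+|D') = 10/100 = 1/10
P(+) = P(+|D)P(D) + P(+|D')P(D')
     = \frac{19}{20} × \frac{1}{500} + \frac{1}{10} × \frac{499}{500}
     = \frac{1017}{10000}
P(D|+) = P(+|D)P(D)/P(+) = \frac{19}{1017}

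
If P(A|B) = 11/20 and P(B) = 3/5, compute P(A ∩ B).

By definition, P(A|B) = P(A ∩ B) / P(B)
So P(A ∩ B) = P(A|B) × P(B)
= 11/20 × 3/5
= 33/100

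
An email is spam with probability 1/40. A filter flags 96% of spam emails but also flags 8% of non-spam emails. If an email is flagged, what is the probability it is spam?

Let D = the rare event, + = positive/flagged.
P(D) = 1/40
P(+|D) = 96/100 = 24/25
P(+|D') = 8/100 = 2/25
P(+) = P(+|D)P(D) + P(+|D')P(D')
     = \frac{24}{25} × \frac{1}{40} + \frac{2}{25} × \frac{39}{40}
     = \frac{51}{500}
P(D|+) = P(+|D)P(D)/P(+) = \frac{4}{17}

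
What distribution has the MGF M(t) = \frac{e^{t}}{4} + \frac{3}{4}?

The MGF M(t) = \frac{e^{t}}{4} + \frac{3}{4} is the standard form for the Bernoulli distribution.
Comparing with the known MGF formula identifies: Bernoulli(p=1/4)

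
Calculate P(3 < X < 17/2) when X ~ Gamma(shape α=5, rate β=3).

P(3 < X < 17/2) = ∫_{3}^{17/2} f(x) dx
where f(x) = \frac{81 x^{4} e^{- 3 x}}{8}
= - \frac{2653811}{128 e^{\frac{51}{2}}} + \frac{3563}{8 e^{9}}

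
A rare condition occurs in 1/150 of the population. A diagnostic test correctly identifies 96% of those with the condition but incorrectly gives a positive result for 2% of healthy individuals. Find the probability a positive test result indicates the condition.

Let D = the rare event, + = positive/flagged.
P(D) = 1/150
P(+|D) = 96/100 = 24/25
P(+|D') = 2/100 = 1/50
P(+) = P(+|D)P(D) + P(+|D')P(D')
     = \frac{24}{25} × \frac{1}{150} + \frac{1}{50} × \frac{149}{150}
     = \frac{197}{7500}
P(D|+) = P(+|D)P(D)/P(+) = \frac{48}{197}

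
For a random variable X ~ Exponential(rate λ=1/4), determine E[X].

For X ~ Exponential(rate λ=1/4), the expected value is:
E[X] = 4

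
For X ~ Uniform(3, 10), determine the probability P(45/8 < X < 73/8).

P(45/8 < X < 73/8) = ∫_{45/8}^{73/8} f(x) dx
where f(x) = \frac{1}{7}
= \frac{1}{2}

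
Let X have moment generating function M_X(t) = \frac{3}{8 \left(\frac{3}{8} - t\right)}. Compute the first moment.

To find E[X], compute M^(1)(0):
M^(1)(t) = \frac{3}{8 \left(\frac{3}{8} - t\right)^{2}}
M^(1)(0) = \frac{8}{3}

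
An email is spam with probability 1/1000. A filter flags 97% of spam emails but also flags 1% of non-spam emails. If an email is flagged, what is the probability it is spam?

Let D = the rare event, + = positive/flagged.
P(D) = 1/1000
P(+|D) = 97/100
P(+|D') = 1/100
P(+) = P(+|D)P(D) + P(+|D')P(D')
     = \frac{97}{100} × \frac{1}{1000} + \frac{1}{100} × \frac{999}{1000}
     = \frac{137}{12500}
P(D|+) = P(+|D)P(D)/P(+) = \frac{97}{1096}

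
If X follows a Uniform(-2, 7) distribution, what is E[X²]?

Using the identity E[X²] = Var(X) + (E[X])²:
E[X] = \frac{5}{2}
Var(X) = \frac{27}{4}
E[X²] = \frac{27}{4} + (\frac{5}{2})²
= 13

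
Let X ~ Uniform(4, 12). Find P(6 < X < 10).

P(6 < X < 10) = ∫_{6}^{10} f(x) dx
where f(x) = \frac{1}{8}
= \frac{1}{2}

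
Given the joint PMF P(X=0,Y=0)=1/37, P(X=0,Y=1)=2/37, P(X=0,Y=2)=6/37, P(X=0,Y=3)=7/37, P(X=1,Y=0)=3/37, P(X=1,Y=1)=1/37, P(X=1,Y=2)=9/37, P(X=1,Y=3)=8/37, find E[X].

First find marginal of X:
P(X=0) = 16/37
P(X=1) = 21/37
E[X] = 0 × 16/37 + 1 × 21/37 = 21/37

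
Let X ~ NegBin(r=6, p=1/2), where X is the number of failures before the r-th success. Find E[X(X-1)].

E[X(X-1)] = E[X² - X] = E[X²] - E[X]
E[X] = 6
E[X²] = Var(X) + (E[X])² = 12 + (6)² = 48
E[X(X-1)] = 48 - 6 = 42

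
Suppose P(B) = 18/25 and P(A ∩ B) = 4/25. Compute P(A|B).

P(A|B) = P(A ∩ B) / P(B)
= (4/25) / (18/25)
= 2/9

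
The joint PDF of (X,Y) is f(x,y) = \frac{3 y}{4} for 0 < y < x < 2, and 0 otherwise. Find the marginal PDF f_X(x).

f_X(x) = ∫_0^x \frac{3 y}{4} dy = \frac{3 x^{2}}{8}
for 0 < x < 2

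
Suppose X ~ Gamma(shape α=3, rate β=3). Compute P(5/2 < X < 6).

P(5/2 < X < 6) = ∫_{5/2}^{6} f(x) dx
where f(x) = \frac{27 x^{2} e^{- 3 x}}{2}
= - \frac{181}{e^{18}} + \frac{293}{8 e^{\frac{15}{2}}}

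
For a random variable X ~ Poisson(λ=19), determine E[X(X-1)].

E[X(X-1)] = E[X² - X] = E[X²] - E[X]
E[X] = 19
E[X²] = Var(X) + (E[X])² = 19 + (19)² = 380
E[X(X-1)] = 380 - 19 = 361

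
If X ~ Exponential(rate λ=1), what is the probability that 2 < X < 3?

P(2 < X < 3) = ∫_{2}^{3} f(x) dx
where f(x) = e^{- x}
= - \frac{1 - e}{e^{3}}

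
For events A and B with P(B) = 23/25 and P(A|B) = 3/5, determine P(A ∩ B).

By definition, P(A|B) = P(A ∩ B) / P(B)
So P(A ∩ B) = P(A|B) × P(B)
= 3/5 × 23/25
= 69/125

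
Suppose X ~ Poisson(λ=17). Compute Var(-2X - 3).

For X ~ Poisson(λ=17):
Var(X) = 17
Var(-2X - 3) = (-2)² × Var(X) = 4 × 17 = 68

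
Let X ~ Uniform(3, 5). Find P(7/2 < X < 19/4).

P(7/2 < X < 19/4) = ∫_{7/2}^{19/4} f(x) dx
where f(x) = \frac{1}{2}
= \frac{5}{8}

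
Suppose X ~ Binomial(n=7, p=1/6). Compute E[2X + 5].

For X ~ Binomial(n=7, p=1/6):
E[X] = \frac{7}{6}
E[2X + 5] = 2 × E[X] + 5 = \frac{22}{3}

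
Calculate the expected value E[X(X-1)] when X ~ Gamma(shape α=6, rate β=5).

E[X(X-1)] = E[X² - X] = E[X²] - E[X]
E[X] = \frac{6}{5}
E[X²] = Var(X) + (E[X])² = \frac{6}{25} + (\frac{6}{5})² = \frac{42}{25}
E[X(X-1)] = \frac{42}{25} - \frac{6}{5} = \frac{12}{25}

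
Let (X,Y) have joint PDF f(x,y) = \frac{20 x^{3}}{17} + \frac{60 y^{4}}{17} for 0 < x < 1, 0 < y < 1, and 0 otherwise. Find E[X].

E[X] = ∫_0^1 ∫_0^1 x × f(x,y) dy dx
= ∫_0^1 ∫_0^1 x × (\frac{20 x^{3}}{17} + \frac{60 y^{4}}{17}) dy dx
= \frac{10}{17}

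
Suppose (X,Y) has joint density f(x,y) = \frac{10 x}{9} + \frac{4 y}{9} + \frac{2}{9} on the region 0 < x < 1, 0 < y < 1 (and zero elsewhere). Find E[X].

E[X] = ∫_0^1 ∫_0^1 x × f(x,y) dy dx
= ∫_0^1 ∫_0^1 x × (\frac{10 x}{9} + \frac{4 y}{9} + \frac{2}{9}) dy dx
= \frac{16}{27}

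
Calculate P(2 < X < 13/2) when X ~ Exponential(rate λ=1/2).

P(2 < X < 13/2) = ∫_{2}^{13/2} f(x) dx
where f(x) = \frac{e^{- \frac{x}{2}}}{2}
= - \frac{1}{e^{\frac{13}{4}}} + e^{-1}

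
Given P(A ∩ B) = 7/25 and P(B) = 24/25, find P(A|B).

P(A|B) = P(A ∩ B) / P(B)
= (7/25) / (24/25)
= 7/24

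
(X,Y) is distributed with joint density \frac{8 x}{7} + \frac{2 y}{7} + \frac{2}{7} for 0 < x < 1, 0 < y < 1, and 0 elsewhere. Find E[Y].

E[Y] = ∫_0^1 ∫_0^1 y × f(x,y) dx dy
= \frac{11}{21}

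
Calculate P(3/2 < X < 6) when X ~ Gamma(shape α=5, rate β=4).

P(3/2 < X < 6) = ∫_{3/2}^{6} f(x) dx
where f(x) = \frac{128 x^{4} e^{- 4 x}}{3}
= \frac{-16441 + 115 e^{18}}{e^{24}}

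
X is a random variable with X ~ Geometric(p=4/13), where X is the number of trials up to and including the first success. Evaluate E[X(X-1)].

E[X(X-1)] = E[X² - X] = E[X²] - E[X]
E[X] = \frac{13}{4}
E[X²] = Var(X) + (E[X])² = \frac{117}{16} + (\frac{13}{4})² = \frac{143}{8}
E[X(X-1)] = \frac{143}{8} - \frac{13}{4} = \frac{117}{8}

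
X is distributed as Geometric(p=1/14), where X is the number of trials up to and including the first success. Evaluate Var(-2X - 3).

For X ~ Geometric(p=1/14), where X is the number of trials up to and including the first success:
Var(X) = 182
Var(-2X - 3) = (-2)² × Var(X) = 4 × 182 = 728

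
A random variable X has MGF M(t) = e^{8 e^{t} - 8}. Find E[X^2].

To find E[X^2], compute M^(2)(0):
M^(1)(t) = 8 e^{t} e^{8 e^{t} - 8}
M^(2)(t) = 64 e^{2 t} e^{8 e^{t} - 8} + 8 e^{t} e^{8 e^{t} - 8}
M^(2)(0) = 72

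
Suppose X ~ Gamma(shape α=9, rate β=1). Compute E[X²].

Using the identity E[X²] = Var(X) + (E[X])²:
E[X] = 9
Var(X) = 9
E[X²] = 9 + (9)²
= 90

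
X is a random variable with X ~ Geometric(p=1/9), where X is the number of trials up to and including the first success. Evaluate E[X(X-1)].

E[X(X-1)] = E[X² - X] = E[X²] - E[X]
E[X] = 9
E[X²] = Var(X) + (E[X])² = 72 + (9)² = 153
E[X(X-1)] = 153 - 9 = 144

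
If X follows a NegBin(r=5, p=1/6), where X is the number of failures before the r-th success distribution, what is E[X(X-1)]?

E[X(X-1)] = E[X² - X] = E[X²] - E[X]
E[X] = 25
E[X²] = Var(X) + (E[X])² = 150 + (25)² = 775
E[X(X-1)] = 775 - 25 = 750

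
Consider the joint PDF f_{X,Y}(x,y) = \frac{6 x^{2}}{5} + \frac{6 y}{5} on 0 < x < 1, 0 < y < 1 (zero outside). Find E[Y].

E[Y] = ∫_0^1 ∫_0^1 y × f(x,y) dx dy
= \frac{3}{5}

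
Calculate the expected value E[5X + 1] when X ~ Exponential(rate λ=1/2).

For X ~ Exponential(rate λ=1/2):
E[X] = 2
E[5X + 1] = 5 × E[X] + 1 = 11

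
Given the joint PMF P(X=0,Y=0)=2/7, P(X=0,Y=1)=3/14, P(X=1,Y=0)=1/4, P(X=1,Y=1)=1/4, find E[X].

First find marginal of X:
P(X=0) = 1/2
P(X=1) = 1/2
E[X] = 0 × 1/2 + 1 × 1/2 = 1/2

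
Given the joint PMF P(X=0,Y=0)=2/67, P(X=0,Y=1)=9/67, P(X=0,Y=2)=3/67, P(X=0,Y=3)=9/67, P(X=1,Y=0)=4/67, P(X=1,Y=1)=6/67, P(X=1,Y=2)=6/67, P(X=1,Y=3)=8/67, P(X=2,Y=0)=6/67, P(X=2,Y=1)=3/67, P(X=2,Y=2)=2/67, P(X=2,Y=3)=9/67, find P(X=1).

P(X=1) = P(X=1,Y=0) + P(X=1,Y=1) + P(X=1,Y=2) + P(X=1,Y=3)
= 4/67 + 6/67 + 6/67 + 8/67
= 24/67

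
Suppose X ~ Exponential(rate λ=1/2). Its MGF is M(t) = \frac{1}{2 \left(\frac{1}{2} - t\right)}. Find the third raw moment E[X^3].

To find E[X^3], compute M^(3)(0):
M^(1)(t) = \frac{1}{2 \left(\frac{1}{2} - t\right)^{2}}
M^(2)(t) = \frac{1}{\left(\frac{1}{2} - t\right)^{3}}
M^(3)(t) = \frac{3}{\left(\frac{1}{2} - t\right)^{4}}
M^(3)(0) = 48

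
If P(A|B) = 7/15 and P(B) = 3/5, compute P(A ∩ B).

By definition, P(A|B) = P(A ∩ B) / P(B)
So P(A ∩ B) = P(A|B) × P(B)
= 7/15 × 3/5
= 7/25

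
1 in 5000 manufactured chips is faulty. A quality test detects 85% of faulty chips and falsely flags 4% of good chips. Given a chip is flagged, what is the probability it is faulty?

Let D = the rare event, + = positive/flagged.
P(D) = 1/5000
P(+|D) = 85/100 = 17/20
P(+|D') = 4/100 = 1/25
P(+) = P(+|D)P(D) + P(+|D')P(D')
     = \frac{17}{20} × \frac{1}{5000} + \frac{1}{25} × \frac{4999}{5000}
     = \frac{20081}{500000}
P(D|+) = P(+|D)P(D)/P(+) = \frac{85}{20081}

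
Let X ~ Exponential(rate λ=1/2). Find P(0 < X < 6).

P(0 < X < 6) = ∫_{0}^{6} f(x) dx
where f(x) = \frac{e^{- \frac{x}{2}}}{2}
= 1 - e^{-3}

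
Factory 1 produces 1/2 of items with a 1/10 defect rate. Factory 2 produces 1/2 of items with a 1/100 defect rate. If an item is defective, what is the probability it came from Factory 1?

Using Bayes' theorem:
P(F1) = 1/2, P(D|F1) = 1/10
P(F2) = 1/2, P(D|F2) = 1/100
P(D) = P(D|F1)P(F1) + P(D|F2)P(F2)
     = \frac{11}{200}
P(F1|D) = P(D|F1)P(F1) / P(D)
= \frac{10}{11}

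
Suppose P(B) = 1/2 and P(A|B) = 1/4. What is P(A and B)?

By definition, P(A|B) = P(A ∩ B) / P(B)
So P(A ∩ B) = P(A|B) × P(B)
= 1/4 × 1/2
= 1/8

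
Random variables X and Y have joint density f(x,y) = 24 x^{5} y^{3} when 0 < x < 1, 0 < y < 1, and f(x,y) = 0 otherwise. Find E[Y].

E[Y] = ∫_0^1 ∫_0^1 y × f(x,y) dx dy
= \frac{4}{5}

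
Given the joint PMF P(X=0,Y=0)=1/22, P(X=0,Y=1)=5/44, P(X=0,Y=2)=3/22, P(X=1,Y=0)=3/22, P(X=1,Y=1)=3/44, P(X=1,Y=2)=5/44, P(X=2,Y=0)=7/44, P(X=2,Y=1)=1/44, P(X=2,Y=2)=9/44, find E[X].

First find marginal of X:
P(X=0) = 13/44
P(X=1) = 7/22
P(X=2) = 17/44
E[X] = 0 × 13/44 + 1 × 7/22 + 2 × 17/44 = 12/11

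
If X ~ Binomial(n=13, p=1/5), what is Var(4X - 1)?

For X ~ Binomial(n=13, p=1/5):
Var(X) = \frac{52}{25}
Var(4X - 1) = (4)² × Var(X) = 16 × \frac{52}{25} = \frac{832}{25}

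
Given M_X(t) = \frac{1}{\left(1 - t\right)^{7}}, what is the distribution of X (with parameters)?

The MGF M(t) = \frac{1}{\left(1 - t\right)^{7}} is the standard form for the Gamma distribution.
Comparing with the known MGF formula identifies: Gamma(shape α=7, rate β=1)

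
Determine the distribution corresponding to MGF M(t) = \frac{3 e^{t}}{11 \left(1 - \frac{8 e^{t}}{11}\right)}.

The MGF M(t) = \frac{3 e^{t}}{11 \left(1 - \frac{8 e^{t}}{11}\right)} is the standard form for the Geometric distribution.
Comparing with the known MGF formula identifies: Geometric(p=3/11), X = trial number of first success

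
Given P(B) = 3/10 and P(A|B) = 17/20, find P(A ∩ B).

By definition, P(A|B) = P(A ∩ B) / P(B)
So P(A ∩ B) = P(A|B) × P(B)
= 17/20 × 3/10
= 51/200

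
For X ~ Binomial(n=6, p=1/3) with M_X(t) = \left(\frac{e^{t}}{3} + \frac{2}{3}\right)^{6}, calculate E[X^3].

To find E[X^3], compute M^(3)(0):
M^(1)(t) = 2 \left(\frac{e^{t}}{3} + \frac{2}{3}\right)^{5} e^{t}
M^(2)(t) = 2 \left(\frac{e^{t}}{3} + \frac{2}{3}\right)^{5} e^{t} + \frac{10 \left(\frac{e^{t}}{3} + \frac{2}{3}\right)^{4} e^{2 t}}{3}
M^(3)(t) = 2 \left(\frac{e^{t}}{3} + \frac{2}{3}\right)^{5} e^{t} + 10 \left(\frac{e^{t}}{3} + \frac{2}{3}\right)^{4} e^{2 t} + \frac{40 \left(\frac{e^{t}}{3} + \frac{2}{3}\right)^{3} e^{3 t}}{9}
M^(3)(0) = \frac{148}{9}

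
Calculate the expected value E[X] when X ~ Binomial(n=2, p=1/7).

For X ~ Binomial(n=2, p=1/7), the expected value is:
E[X] = \frac{2}{7}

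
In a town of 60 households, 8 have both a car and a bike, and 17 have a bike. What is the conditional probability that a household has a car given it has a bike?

P(A ∩ B) = 8/60 = 2/15
P(B) = 17/60
P(A|B) = P(A ∩ B) / P(B) = (2/15) / (17/60) = 8/17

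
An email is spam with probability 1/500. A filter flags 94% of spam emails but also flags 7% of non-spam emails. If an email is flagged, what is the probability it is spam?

Let D = the rare event, + = positive/flagged.
P(D) = 1/500
P(+|D) = 94/100 = 47/50
P(+|D') = 7/100
P(+) = P(+|D)P(D) + P(+|D')P(D')
     = \frac{47}{50} × \frac{1}{500} + \frac{7}{100} × \frac{499}{500}
     = \frac{3587}{50000}
P(D|+) = P(+|D)P(D)/P(+) = \frac{94}{3587}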